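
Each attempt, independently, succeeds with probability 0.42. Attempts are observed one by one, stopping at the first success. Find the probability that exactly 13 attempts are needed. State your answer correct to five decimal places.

Geometric (trials to first success), p = 0.42.
P(Y = 13) = (1−p)^12 · p = 0.0014492 · 0.42 = 0.0006087

0.00061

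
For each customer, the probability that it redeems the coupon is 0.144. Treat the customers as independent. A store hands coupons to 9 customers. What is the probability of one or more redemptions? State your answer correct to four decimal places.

0.7532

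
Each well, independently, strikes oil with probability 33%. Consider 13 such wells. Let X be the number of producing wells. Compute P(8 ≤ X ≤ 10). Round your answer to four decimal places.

0.0324

X ~ Binomial(13, 0.33); P(8 ≤ X ≤ 10) = Σ C(13,k) p^k (1−p)^(13−k) over k:
  k=8: C(13,8)·0.33^8·0.67^5 = 0.024438
  k=9: C(13,9)·0.33^9·0.67^4 = 0.006687
  k=10: C(13,10)·0.33^10·0.67^3 = 0.001317
Total = 0.032442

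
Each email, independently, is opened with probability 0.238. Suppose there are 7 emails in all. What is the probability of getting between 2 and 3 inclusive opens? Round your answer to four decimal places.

0.4647

X ~ Binomial(7, 0.238); P(2 ≤ X ≤ 3) = Σ C(7,k) p^k (1−p)^(7−k) over k:
  k=2: C(7,2)·0.238^2·0.762^5 = 0.305596
  k=3: C(7,3)·0.238^3·0.762^4 = 0.159081
Total = 0.464677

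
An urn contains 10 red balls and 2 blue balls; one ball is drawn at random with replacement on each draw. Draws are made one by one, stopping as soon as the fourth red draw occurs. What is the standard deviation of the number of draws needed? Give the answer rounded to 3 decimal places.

Y = total draws until the fourth success; negative binomial with r=4, p=0.833333.
SD(Y) = √[r(1−p)/p²] = √(0.96000) = 0.97980

0.980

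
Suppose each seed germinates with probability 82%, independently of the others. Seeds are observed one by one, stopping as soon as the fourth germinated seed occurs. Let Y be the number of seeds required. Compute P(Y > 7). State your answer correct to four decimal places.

Needing more than 7 seeds ⇔ fewer than 4 successes in the first 7. With X ~ Binomial(7, 0.82), P(Y > 7) = P(X ≤ 3).
  k=0: C(7,0)·0.82^0·0.18^7 = 0.000006
  k=1: C(7,1)·0.82^1·0.18^6 = 0.000195
  k=2: C(7,2)·0.82^2·0.18^5 = 0.002668
  k=3: C(7,3)·0.82^3·0.18^4 = 0.020258
P(X ≤ 3) = 0.023128

0.0231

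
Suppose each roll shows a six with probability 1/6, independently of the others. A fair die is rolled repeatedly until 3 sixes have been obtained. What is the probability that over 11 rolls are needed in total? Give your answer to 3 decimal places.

0.727

Needing more than 11 rolls ⇔ fewer than 3 successes in the first 11. With X ~ Binomial(11, 0.166667), P(Y > 11) = P(X ≤ 2).
  k=0: C(11,0)·0.166667^0·0.833333^11 = 0.13459
  k=1: C(11,1)·0.166667^1·0.833333^10 = 0.29609
  k=2: C(11,2)·0.166667^2·0.833333^9 = 0.29609
P(X ≤ 2) = 0.72678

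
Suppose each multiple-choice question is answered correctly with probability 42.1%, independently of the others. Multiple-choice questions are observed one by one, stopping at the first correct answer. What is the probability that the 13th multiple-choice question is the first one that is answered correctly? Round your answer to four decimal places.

Geometric (trials to first success), p = 0.421.
P(Y = 13) = (1−p)^12 · p = 0.0014195 · 0.421 = 0.000598

0.0006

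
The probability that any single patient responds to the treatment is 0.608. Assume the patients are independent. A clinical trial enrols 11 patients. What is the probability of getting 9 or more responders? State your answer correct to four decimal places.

X ~ Binomial(11, 0.608); P(X ≥ 9) = Σ C(11,k) p^k (1−p)^(11−k) over k:
  k=9: C(11,9)·0.608^9·0.392^2 = 0.095955
  k=10: C(11,10)·0.608^10·0.392^1 = 0.029766
  k=11: C(11,11)·0.608^11·0.392^0 = 0.004197
Total = 0.129917

0.1299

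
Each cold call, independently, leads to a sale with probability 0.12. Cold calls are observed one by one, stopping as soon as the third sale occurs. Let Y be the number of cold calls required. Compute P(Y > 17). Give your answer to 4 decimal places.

Needing more than 17 cold calls ⇔ fewer than 3 successes in the first 17. With X ~ Binomial(17, 0.12), P(Y > 17) = P(X ≤ 2).
  k=0: C(17,0)·0.12^0·0.88^17 = 0.113817
  k=1: C(17,1)·0.12^1·0.88^16 = 0.263847
  k=2: C(17,2)·0.12^2·0.88^15 = 0.287834
P(X ≤ 2) = 0.665498

0.6655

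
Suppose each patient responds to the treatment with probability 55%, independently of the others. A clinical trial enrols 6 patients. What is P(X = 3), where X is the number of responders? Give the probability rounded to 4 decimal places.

0.3032

X ~ Binomial(n=6, p=0.55).
P(X=3) = C(6,3) · p^3 · (1−p)^3
= 20 · 0.16637 · 0.091125 = 0.303218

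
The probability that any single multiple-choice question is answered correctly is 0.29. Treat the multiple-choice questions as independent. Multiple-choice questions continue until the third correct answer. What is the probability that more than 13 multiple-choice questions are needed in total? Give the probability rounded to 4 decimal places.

0.2251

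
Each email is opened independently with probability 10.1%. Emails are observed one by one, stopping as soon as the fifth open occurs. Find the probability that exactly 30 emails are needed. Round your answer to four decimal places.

0.0174

Y = trial on which the fifth success occurs; negative binomial, r=5, p=0.101.
P(Y=30) = C(29,4) · p^5 · (1−p)^25
= 23751 · 1.051e-05 · 0.069822 = 0.017429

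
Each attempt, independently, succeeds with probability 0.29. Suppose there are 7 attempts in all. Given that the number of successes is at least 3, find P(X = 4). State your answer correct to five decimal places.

X ~ Binomial(7, 0.29). Want P(X=4 | X≥3) = P(X=4) / P(X≥3).
P(X=4) = C(7,4)·0.29^4·0.71^3 = 0.0886003
P(X≥3) = 1 − 0.0909512 − 0.2600436 − 0.3186449 = 0.3303603
Ratio = 0.0886003 / 0.3303603 = 0.2681929

0.26819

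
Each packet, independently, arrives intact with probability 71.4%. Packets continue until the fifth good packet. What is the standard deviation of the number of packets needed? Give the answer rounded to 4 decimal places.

1.6748

Y = total packets until the fifth success; negative binomial with r=5, p=0.714.
SD(Y) = √[r(1−p)/p²] = √(2.805044) = 1.674826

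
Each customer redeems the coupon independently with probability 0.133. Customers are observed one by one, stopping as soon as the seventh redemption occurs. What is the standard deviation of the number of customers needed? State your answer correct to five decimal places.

18.52281

Y = total customers until the seventh success; negative binomial with r=7, p=0.133.
SD(Y) = √[r(1−p)/p²] = √(343.0945786) = 18.5228124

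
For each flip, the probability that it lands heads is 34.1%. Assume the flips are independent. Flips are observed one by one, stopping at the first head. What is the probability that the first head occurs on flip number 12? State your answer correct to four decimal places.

0.0035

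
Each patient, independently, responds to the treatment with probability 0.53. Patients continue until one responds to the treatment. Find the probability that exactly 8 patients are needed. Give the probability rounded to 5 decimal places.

0.00269

Geometric (trials to first success), p = 0.53.
P(Y = 8) = (1−p)^7 · p = 0.0050662 · 0.53 = 0.0026851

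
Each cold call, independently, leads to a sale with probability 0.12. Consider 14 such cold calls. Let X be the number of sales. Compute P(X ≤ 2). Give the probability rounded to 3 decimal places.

0.768

X ~ Binomial(14, 0.12); P(X ≤ 2) = Σ C(14,k) p^k (1−p)^(14−k) over k:
  k=0: C(14,0)·0.12^0·0.88^14 = 0.16702
  k=1: C(14,1)·0.12^1·0.88^13 = 0.31885
  k=2: C(14,2)·0.12^2·0.88^12 = 0.28262
Total = 0.76848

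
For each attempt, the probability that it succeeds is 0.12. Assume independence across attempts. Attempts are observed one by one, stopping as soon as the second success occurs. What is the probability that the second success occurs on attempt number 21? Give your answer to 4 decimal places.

0.0254

Y = trial on which the second success occurs; negative binomial, r=2, p=0.12.
P(Y=21) = C(20,1) · p^2 · (1−p)^19
= 20 · 0.0144 · 0.08814 = 0.025384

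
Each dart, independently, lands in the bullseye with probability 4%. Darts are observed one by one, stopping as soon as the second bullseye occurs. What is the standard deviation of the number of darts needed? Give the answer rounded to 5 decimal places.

34.64102

Y = total darts until the second success; negative binomial with r=2, p=0.04.
SD(Y) = √[r(1−p)/p²] = √(1200.0000000) = 34.6410162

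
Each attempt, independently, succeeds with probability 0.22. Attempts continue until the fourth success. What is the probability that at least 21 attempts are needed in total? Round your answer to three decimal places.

Needing more than 20 attempts ⇔ fewer than 4 successes in the first 20. With X ~ Binomial(20, 0.22), P(Y > 20) = P(X ≤ 3).
  k=0: C(20,0)·0.22^0·0.78^20 = 0.00695
  k=1: C(20,1)·0.22^1·0.78^19 = 0.03920
  k=2: C(20,2)·0.22^2·0.78^18 = 0.10503
  k=3: C(20,3)·0.22^3·0.78^17 = 0.17774
P(X ≤ 3) = 0.32891

0.329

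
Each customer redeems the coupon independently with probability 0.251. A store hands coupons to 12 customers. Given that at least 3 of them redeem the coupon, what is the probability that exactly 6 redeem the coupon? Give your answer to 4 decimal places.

X ~ Binomial(12, 0.251). Want P(X=6 | X≥3) = P(X=6) / P(X≥3).
P(X=6) = C(12,6)·0.251^6·0.749^6 = 0.040795
P(X≥3) = 1 − 0.031173 − 0.125359 − 0.231052 = 0.612416
Ratio = 0.040795 / 0.612416 = 0.066613

0.0666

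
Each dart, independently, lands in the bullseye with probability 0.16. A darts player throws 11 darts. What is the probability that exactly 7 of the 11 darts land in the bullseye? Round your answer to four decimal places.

X ~ Binomial(n=11, p=0.16).
P(X=7) = C(11,7) · p^7 · (1−p)^4
= 330 · 2.6844e-06 · 0.49787 = 0.000441

0.0004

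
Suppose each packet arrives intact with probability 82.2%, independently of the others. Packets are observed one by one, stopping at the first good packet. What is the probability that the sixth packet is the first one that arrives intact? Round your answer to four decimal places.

0.0001

Geometric (trials to first success), p = 0.822.
P(Y = 6) = (1−p)^5 · p = 0.00017869 · 0.822 = 0.000147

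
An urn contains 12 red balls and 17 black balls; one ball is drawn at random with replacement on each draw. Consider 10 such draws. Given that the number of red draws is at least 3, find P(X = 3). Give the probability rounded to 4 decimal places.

X ~ Binomial(10, 0.413793). Want P(X=3 | X≥3) = P(X=3) / P(X≥3).
P(X=3) = C(10,3)·0.413793^3·0.586207^7 = 0.202249
P(X≥3) = 1 − 0.004792 − 0.033825 − 0.107445 = 0.853938
Ratio = 0.202249 / 0.853938 = 0.236843

0.2368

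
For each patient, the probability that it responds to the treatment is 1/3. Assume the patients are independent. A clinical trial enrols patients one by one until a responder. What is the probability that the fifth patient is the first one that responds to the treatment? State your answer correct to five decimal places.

0.06584

Geometric (trials to first success), p = 0.333333.
P(Y = 5) = (1−p)^4 · p = 0.19753 · 0.333333 = 0.0658436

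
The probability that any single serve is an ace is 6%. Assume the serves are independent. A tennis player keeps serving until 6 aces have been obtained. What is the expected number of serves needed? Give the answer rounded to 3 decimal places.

100.000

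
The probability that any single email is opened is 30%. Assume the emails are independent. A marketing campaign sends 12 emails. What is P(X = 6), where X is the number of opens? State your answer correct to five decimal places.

X ~ Binomial(n=12, p=0.30).
P(X=6) = C(12,6) · p^6 · (1−p)^6
= 924 · 0.000729 · 0.11765 = 0.0792479

0.07925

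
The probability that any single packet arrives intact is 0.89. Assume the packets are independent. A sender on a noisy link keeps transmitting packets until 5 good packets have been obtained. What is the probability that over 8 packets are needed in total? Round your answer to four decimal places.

0.0071

Needing more than 8 packets ⇔ fewer than 5 successes in the first 8. With X ~ Binomial(8, 0.89), P(Y > 8) = P(X ≤ 4).
  k=0: C(8,0)·0.89^0·0.11^8 = 0.000000
  k=1: C(8,1)·0.89^1·0.11^7 = 0.000001
  k=2: C(8,2)·0.89^2·0.11^6 = 0.000039
  k=3: C(8,3)·0.89^3·0.11^5 = 0.000636
  k=4: C(8,4)·0.89^4·0.11^4 = 0.006430
P(X ≤ 4) = 0.007107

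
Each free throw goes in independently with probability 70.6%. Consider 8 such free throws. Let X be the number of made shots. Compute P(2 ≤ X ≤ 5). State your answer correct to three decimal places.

X ~ Binomial(8, 0.706); P(2 ≤ X ≤ 5) = Σ C(8,k) p^k (1−p)^(8−k) over k:
  k=2: C(8,2)·0.706^2·0.294^6 = 0.00901
  k=3: C(8,3)·0.706^3·0.294^5 = 0.04329
  k=4: C(8,4)·0.706^4·0.294^4 = 0.12993
  k=5: C(8,5)·0.706^5·0.294^3 = 0.24961
Total = 0.43183

0.432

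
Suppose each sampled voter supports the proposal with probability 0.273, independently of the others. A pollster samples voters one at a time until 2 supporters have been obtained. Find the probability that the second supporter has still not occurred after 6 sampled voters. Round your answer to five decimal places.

Needing more than 6 sampled voters ⇔ fewer than 2 successes in the first 6. With X ~ Binomial(6, 0.273), P(Y > 6) = P(X ≤ 1).
  k=0: C(6,0)·0.273^0·0.727^6 = 0.1476408
  k=1: C(6,1)·0.273^1·0.727^5 = 0.3326488
P(X ≤ 1) = 0.4802896

0.48029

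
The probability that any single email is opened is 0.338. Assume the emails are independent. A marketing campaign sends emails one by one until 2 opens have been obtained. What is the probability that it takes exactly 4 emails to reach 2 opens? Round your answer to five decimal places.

Y = trial on which the second success occurs; negative binomial, r=2, p=0.338.
P(Y=4) = C(3,1) · p^2 · (1−p)^2
= 3 · 0.11424 · 0.43824 = 0.1502002

0.15020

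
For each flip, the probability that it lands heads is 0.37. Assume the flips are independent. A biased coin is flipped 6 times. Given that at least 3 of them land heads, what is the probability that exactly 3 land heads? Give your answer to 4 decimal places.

0.6435

X ~ Binomial(6, 0.37). Want P(X=3 | X≥3) = P(X=3) / P(X≥3).
P(X=3) = C(6,3)·0.37^3·0.63^3 = 0.253313
P(X≥3) = 1 − 0.062524 − 0.220321 − 0.323487 = 0.393669
Ratio = 0.253313 / 0.393669 = 0.643467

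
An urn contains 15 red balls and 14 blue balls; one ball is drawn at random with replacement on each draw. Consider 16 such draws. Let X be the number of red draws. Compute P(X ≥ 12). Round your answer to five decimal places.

0.05136

X ~ Binomial(16, 0.517241); P(X ≥ 12) = Σ C(16,k) p^k (1−p)^(16−k) over k:
  k=12: C(16,12)·0.517241^12·0.482759^4 = 0.0362502
  k=13: C(16,13)·0.517241^13·0.482759^3 = 0.0119506
  k=14: C(16,14)·0.517241^14·0.482759^2 = 0.0027438
  k=15: C(16,15)·0.517241^15·0.482759^1 = 0.0003920
  k=16: C(16,16)·0.517241^16·0.482759^0 = 0.0000262
Total = 0.0513628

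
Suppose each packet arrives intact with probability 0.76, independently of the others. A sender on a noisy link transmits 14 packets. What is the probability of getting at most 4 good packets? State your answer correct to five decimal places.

X ~ Binomial(14, 0.76); P(X ≤ 4) = Σ C(14,k) p^k (1−p)^(14−k) over k:
  k=0: C(14,0)·0.76^0·0.24^14 = 0.0000000
  k=1: C(14,1)·0.76^1·0.24^13 = 0.0000001
  k=2: C(14,2)·0.76^2·0.24^12 = 0.0000019
  k=3: C(14,3)·0.76^3·0.24^11 = 0.0000243
  k=4: C(14,4)·0.76^4·0.24^10 = 0.0002117
Total = 0.0002381

0.00024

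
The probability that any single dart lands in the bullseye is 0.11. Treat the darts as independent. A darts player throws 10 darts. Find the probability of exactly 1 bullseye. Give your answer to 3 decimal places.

X ~ Binomial(n=10, p=0.11).
P(X=1) = C(10,1) · p^1 · (1−p)^9
= 10 · 0.11 · 0.35036 = 0.38539

0.385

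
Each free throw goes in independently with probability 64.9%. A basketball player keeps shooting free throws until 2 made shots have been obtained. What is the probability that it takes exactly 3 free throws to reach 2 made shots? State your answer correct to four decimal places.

0.2957

Y = trial on which the second success occurs; negative binomial, r=2, p=0.649.
P(Y=3) = C(2,1) · p^2 · (1−p)^1
= 2 · 0.4212 · 0.351 = 0.295683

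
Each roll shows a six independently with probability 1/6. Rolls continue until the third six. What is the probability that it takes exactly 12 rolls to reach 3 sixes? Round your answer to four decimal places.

Y = trial on which the third success occurs; negative binomial, r=3, p=0.166667.
P(Y=12) = C(11,2) · p^3 · (1−p)^9
= 55 · 0.0046296 · 0.19381 = 0.049349

0.0493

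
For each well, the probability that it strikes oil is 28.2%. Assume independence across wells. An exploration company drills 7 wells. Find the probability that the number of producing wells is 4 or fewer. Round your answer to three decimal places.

0.978

X ~ Binomial(7, 0.282); P(X ≤ 4) = Σ C(7,k) p^k (1−p)^(7−k) over k:
  k=0: C(7,0)·0.282^0·0.718^7 = 0.09837
  k=1: C(7,1)·0.282^1·0.718^6 = 0.27045
  k=2: C(7,2)·0.282^2·0.718^5 = 0.31867
  k=3: C(7,3)·0.282^3·0.718^4 = 0.20860
  k=4: C(7,4)·0.282^4·0.718^3 = 0.08193
Total = 0.97802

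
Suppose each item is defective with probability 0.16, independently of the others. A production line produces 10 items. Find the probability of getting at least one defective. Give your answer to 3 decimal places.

P(at least one) = 1 − P(none) = 1 − (1 − 0.16)^10
= 1 − 0.17490 = 0.82510

0.825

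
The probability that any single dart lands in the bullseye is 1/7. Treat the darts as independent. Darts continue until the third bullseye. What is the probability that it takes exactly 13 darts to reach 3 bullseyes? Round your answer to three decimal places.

Y = trial on which the third success occurs; negative binomial, r=3, p=0.142857.
P(Y=13) = C(12,2) · p^3 · (1−p)^10
= 66 · 0.0029155 · 0.21406 = 0.04119

0.041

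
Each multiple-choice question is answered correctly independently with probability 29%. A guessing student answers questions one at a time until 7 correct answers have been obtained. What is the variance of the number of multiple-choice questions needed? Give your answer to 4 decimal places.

Y = total multiple-choice questions until the seventh success; negative binomial with r=7, p=0.29.
Var(Y) = r(1−p)/p² = 7·0.71 / 0.29² = 59.096314

59.0963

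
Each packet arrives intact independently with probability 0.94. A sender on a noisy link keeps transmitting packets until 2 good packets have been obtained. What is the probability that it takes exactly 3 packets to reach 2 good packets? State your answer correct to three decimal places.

Y = trial on which the second success occurs; negative binomial, r=2, p=0.94.
P(Y=3) = C(2,1) · p^2 · (1−p)^1
= 2 · 0.8836 · 0.06 = 0.10603

0.106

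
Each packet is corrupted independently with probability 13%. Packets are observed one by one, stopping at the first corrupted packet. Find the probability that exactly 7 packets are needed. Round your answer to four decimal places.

0.0564

Geometric (trials to first success), p = 0.13.
P(Y = 7) = (1−p)^6 · p = 0.43363 · 0.13 = 0.056371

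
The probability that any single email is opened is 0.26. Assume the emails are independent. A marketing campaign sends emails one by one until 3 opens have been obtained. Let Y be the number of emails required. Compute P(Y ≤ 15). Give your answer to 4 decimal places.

0.7899

Finishing within 15 emails ⇔ at least 3 successes in the first 15. With X ~ Binomial(15, 0.26), P(Y ≤ 15) = 1 − P(X ≤ 2).
  k=0: C(15,0)·0.26^0·0.74^15 = 0.010926
  k=1: C(15,1)·0.26^1·0.74^14 = 0.057585
  k=2: C(15,2)·0.26^2·0.74^13 = 0.141628
1 − 0.210139 = 0.789861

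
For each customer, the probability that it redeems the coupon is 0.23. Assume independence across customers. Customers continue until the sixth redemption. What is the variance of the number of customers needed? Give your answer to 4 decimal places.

87.3346

Y = total customers until the sixth success; negative binomial with r=6, p=0.23.
Var(Y) = r(1−p)/p² = 6·0.77 / 0.23² = 87.334594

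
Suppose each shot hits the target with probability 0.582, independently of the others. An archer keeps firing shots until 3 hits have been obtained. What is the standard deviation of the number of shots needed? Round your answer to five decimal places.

Y = total shots until the third success; negative binomial with r=3, p=0.582.
SD(Y) = √[r(1−p)/p²] = √(3.7021292) = 1.9240918

1.92409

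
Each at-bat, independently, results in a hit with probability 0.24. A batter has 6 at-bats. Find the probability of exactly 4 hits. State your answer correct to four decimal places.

0.0287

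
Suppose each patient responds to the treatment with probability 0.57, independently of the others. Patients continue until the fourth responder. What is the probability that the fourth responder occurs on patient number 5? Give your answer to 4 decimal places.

Y = trial on which the fourth success occurs; negative binomial, r=4, p=0.57.
P(Y=5) = C(4,3) · p^4 · (1−p)^1
= 4 · 0.10556 · 0.43 = 0.181563

0.1816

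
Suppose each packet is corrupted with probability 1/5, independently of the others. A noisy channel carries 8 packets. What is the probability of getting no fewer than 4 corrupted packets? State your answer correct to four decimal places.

0.0563

X ~ Binomial(8, 0.20); P(X ≥ 4) = Σ C(8,k) p^k (1−p)^(8−k) over k:
  k=4: C(8,4)·0.20^4·0.80^4 = 0.045875
  k=5: C(8,5)·0.20^5·0.80^3 = 0.009175
  k=6: C(8,6)·0.20^6·0.80^2 = 0.001147
  k=7: C(8,7)·0.20^7·0.80^1 = 0.000082
  k=8: C(8,8)·0.20^8·0.80^0 = 0.000003
Total = 0.056282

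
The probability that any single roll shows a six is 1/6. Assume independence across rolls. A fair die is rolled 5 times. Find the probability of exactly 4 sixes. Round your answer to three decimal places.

0.003

X ~ Binomial(n=5, p=0.166667).
P(X=4) = C(5,4) · p^4 · (1−p)^1
= 5 · 0.0007716 · 0.83333 = 0.00322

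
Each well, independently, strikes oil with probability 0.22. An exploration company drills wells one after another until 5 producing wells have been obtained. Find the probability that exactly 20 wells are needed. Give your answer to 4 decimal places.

0.0481

Y = trial on which the fifth success occurs; negative binomial, r=5, p=0.22.
P(Y=20) = C(19,4) · p^5 · (1−p)^15
= 3876 · 0.00051536 · 0.024067 = 0.048075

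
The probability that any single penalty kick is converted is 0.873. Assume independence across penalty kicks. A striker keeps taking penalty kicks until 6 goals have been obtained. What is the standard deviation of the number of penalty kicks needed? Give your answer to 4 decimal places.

0.9999

Y = total penalty kicks until the sixth success; negative binomial with r=6, p=0.873.
SD(Y) = √[r(1−p)/p²] = √(0.999831) = 0.999915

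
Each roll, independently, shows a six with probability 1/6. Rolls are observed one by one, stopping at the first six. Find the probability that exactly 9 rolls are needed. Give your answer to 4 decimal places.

0.0388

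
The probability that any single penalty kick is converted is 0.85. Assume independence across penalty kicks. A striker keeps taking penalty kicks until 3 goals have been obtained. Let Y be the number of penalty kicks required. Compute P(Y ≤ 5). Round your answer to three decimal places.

0.973

Finishing within 5 penalty kicks ⇔ at least 3 successes in the first 5. With X ~ Binomial(5, 0.85), P(Y ≤ 5) = 1 − P(X ≤ 2).
  k=0: C(5,0)·0.85^0·0.15^5 = 0.00008
  k=1: C(5,1)·0.85^1·0.15^4 = 0.00215
  k=2: C(5,2)·0.85^2·0.15^3 = 0.02438
1 − 0.02661 = 0.97339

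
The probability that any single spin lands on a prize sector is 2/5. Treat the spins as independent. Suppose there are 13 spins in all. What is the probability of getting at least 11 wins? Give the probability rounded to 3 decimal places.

X ~ Binomial(13, 0.40); P(X ≥ 11) = Σ C(13,k) p^k (1−p)^(13−k) over k:
  k=11: C(13,11)·0.40^11·0.60^2 = 0.00118
  k=12: C(13,12)·0.40^12·0.60^1 = 0.00013
  k=13: C(13,13)·0.40^13·0.60^0 = 0.00001
Total = 0.00132

0.001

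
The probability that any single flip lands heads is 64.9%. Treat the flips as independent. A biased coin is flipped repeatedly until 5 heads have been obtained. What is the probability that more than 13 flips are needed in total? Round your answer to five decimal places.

0.01283

Needing more than 13 flips ⇔ fewer than 5 successes in the first 13. With X ~ Binomial(13, 0.649), P(Y > 13) = P(X ≤ 4).
  k=0: C(13,0)·0.649^0·0.351^13 = 0.0000012
  k=1: C(13,1)·0.649^1·0.351^12 = 0.0000295
  k=2: C(13,2)·0.649^2·0.351^11 = 0.0003273
  k=3: C(13,3)·0.649^3·0.351^10 = 0.0022191
  k=4: C(13,4)·0.649^4·0.351^9 = 0.0102577
P(X ≤ 4) = 0.0128348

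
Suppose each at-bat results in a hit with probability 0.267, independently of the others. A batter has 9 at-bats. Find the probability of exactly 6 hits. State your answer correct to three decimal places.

X ~ Binomial(n=9, p=0.267).
P(X=6) = C(9,6) · p^6 · (1−p)^3
= 84 · 0.0003623 · 0.39383 = 0.01199

0.012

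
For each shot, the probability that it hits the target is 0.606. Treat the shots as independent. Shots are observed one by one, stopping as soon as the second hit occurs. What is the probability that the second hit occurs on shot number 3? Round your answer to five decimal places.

Y = trial on which the second success occurs; negative binomial, r=2, p=0.606.
P(Y=3) = C(2,1) · p^2 · (1−p)^1
= 2 · 0.36724 · 0.394 = 0.2893820

0.28938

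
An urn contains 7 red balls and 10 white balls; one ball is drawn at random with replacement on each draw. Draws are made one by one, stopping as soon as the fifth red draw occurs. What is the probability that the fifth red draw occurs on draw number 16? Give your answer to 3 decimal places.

Y = trial on which the fifth success occurs; negative binomial, r=5, p=0.411765.
P(Y=16) = C(15,4) · p^5 · (1−p)^11
= 1365 · 0.011837 · 0.0029178 = 0.04715

0.047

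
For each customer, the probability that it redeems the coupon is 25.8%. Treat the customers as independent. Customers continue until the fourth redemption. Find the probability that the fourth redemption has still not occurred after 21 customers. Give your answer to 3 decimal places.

Needing more than 21 customers ⇔ fewer than 4 successes in the first 21. With X ~ Binomial(21, 0.258), P(Y > 21) = P(X ≤ 3).
  k=0: C(21,0)·0.258^0·0.742^21 = 0.00190
  k=1: C(21,1)·0.258^1·0.742^20 = 0.01386
  k=2: C(21,2)·0.258^2·0.742^19 = 0.04821
  k=3: C(21,3)·0.258^3·0.742^18 = 0.10616
P(X ≤ 3) = 0.17014

0.170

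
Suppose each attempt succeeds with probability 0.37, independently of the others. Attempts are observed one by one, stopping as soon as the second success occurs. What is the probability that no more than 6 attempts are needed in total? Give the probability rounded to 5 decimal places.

0.71716

Finishing within 6 attempts ⇔ at least 2 successes in the first 6. With X ~ Binomial(6, 0.37), P(Y ≤ 6) = 1 − P(X ≤ 1).
  k=0: C(6,0)·0.37^0·0.63^6 = 0.0625235
  k=1: C(6,1)·0.37^1·0.63^5 = 0.2203209
1 − 0.2828444 = 0.7171556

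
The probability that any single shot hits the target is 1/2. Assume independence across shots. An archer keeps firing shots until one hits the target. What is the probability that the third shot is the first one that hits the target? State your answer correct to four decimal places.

0.1250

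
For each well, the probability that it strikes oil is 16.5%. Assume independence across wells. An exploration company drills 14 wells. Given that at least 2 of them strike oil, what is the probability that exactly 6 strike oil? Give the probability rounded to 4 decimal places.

0.0205

X ~ Binomial(14, 0.165). Want P(X=6 | X≥2) = P(X=6) / P(X≥2).
P(X=6) = C(14,6)·0.165^6·0.835^8 = 0.014320
P(X≥2) = 1 − 0.080096 − 0.221583 = 0.698321
Ratio = 0.014320 / 0.698321 = 0.020507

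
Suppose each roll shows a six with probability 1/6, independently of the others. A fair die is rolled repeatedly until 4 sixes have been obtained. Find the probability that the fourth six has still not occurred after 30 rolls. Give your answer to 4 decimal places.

0.2396

Needing more than 30 rolls ⇔ fewer than 4 successes in the first 30. With X ~ Binomial(30, 0.166667), P(Y > 30) = P(X ≤ 3).
  k=0: C(30,0)·0.166667^0·0.833333^30 = 0.004213
  k=1: C(30,1)·0.166667^1·0.833333^29 = 0.025276
  k=2: C(30,2)·0.166667^2·0.833333^28 = 0.073301
  k=3: C(30,3)·0.166667^3·0.833333^27 = 0.136829
P(X ≤ 3) = 0.239620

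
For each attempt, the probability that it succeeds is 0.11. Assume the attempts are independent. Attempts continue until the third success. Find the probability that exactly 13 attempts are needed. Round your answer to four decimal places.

Y = trial on which the third success occurs; negative binomial, r=3, p=0.11.
P(Y=13) = C(12,2) · p^3 · (1−p)^10
= 66 · 0.001331 · 0.31182 = 0.027392

0.0274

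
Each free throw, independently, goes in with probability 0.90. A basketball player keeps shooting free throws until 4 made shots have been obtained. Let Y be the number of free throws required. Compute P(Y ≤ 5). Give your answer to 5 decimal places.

0.91854

Finishing within 5 free throws ⇔ at least 4 successes in the first 5. With X ~ Binomial(5, 0.90), P(Y ≤ 5) = 1 − P(X ≤ 3).
  k=0: C(5,0)·0.90^0·0.10^5 = 0.0000100
  k=1: C(5,1)·0.90^1·0.10^4 = 0.0004500
  k=2: C(5,2)·0.90^2·0.10^3 = 0.0081000
  k=3: C(5,3)·0.90^3·0.10^2 = 0.0729000
1 − 0.0814600 = 0.9185400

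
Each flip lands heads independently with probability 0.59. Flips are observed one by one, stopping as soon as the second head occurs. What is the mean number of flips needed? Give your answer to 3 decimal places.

3.390

Y = total flips until the second success; negative binomial with r=2, p=0.59.
E[Y] = r / p = 2 / 0.59 = 3.38983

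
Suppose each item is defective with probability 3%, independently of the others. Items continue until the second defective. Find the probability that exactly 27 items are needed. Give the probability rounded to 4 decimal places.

Y = trial on which the second success occurs; negative binomial, r=2, p=0.03.
P(Y=27) = C(26,1) · p^2 · (1−p)^25
= 26 · 0.0009 · 0.46697 = 0.010927

0.0109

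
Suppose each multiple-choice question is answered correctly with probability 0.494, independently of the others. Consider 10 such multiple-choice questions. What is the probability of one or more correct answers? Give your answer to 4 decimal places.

0.9989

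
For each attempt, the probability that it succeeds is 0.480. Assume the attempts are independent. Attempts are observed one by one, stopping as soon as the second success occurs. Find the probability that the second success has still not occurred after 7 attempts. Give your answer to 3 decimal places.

0.077

Needing more than 7 attempts ⇔ fewer than 2 successes in the first 7. With X ~ Binomial(7, 0.48), P(Y > 7) = P(X ≤ 1).
  k=0: C(7,0)·0.48^0·0.52^7 = 0.01028
  k=1: C(7,1)·0.48^1·0.52^6 = 0.06643
P(X ≤ 1) = 0.07671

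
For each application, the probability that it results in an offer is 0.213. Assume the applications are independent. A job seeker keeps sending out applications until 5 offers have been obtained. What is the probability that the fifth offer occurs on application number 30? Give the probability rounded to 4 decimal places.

Y = trial on which the fifth success occurs; negative binomial, r=5, p=0.213.
P(Y=30) = C(29,4) · p^5 · (1−p)^25
= 23751 · 0.00043843 · 0.0025082 = 0.026118

0.0261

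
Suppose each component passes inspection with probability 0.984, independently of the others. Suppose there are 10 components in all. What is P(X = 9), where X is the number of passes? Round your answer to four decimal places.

0.1384

X ~ Binomial(n=10, p=0.984).
P(X=9) = C(10,9) · p^9 · (1−p)^1
= 10 · 0.86488 · 0.016 = 0.138381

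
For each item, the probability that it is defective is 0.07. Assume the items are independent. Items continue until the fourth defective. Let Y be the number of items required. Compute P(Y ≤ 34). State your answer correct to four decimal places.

0.2122

Finishing within 34 items ⇔ at least 4 successes in the first 34. With X ~ Binomial(34, 0.07), P(Y ≤ 34) = 1 − P(X ≤ 3).
  k=0: C(34,0)·0.07^0·0.93^34 = 0.084805
  k=1: C(34,1)·0.07^1·0.93^33 = 0.217027
  k=2: C(34,2)·0.07^2·0.93^32 = 0.269534
  k=3: C(34,3)·0.07^3·0.93^31 = 0.216400
1 − 0.787766 = 0.212234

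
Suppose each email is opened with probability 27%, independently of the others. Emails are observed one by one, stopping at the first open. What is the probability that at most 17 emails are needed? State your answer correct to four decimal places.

0.9953

Y = number of emails to the first success; geometric, p = 0.27.
P(Y ≤ 17) = 1 − (1−p)^17 = 1 − 0.004748 = 0.995252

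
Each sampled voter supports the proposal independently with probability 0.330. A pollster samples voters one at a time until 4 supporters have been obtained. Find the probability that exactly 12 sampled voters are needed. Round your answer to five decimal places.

Y = trial on which the fourth success occurs; negative binomial, r=4, p=0.33.
P(Y=12) = C(11,3) · p^4 · (1−p)^8
= 165 · 0.011859 · 0.040607 = 0.0794581

0.07946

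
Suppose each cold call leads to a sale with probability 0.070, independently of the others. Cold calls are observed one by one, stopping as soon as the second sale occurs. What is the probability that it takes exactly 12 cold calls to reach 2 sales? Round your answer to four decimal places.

Y = trial on which the second success occurs; negative binomial, r=2, p=0.07.
P(Y=12) = C(11,1) · p^2 · (1−p)^10
= 11 · 0.0049 · 0.48398 = 0.026087

0.0261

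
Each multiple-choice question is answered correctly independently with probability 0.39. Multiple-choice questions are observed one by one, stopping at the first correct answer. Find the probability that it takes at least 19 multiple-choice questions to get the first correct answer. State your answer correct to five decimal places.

0.00014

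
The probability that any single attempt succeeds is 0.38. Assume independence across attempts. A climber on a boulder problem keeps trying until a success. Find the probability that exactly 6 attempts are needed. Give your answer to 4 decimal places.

0.0348

Geometric (trials to first success), p = 0.38.
P(Y = 6) = (1−p)^5 · p = 0.091613 · 0.38 = 0.034813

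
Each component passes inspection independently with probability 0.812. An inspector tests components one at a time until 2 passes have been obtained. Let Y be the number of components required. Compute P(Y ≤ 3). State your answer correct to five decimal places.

Finishing within 3 components ⇔ at least 2 successes in the first 3. With X ~ Binomial(3, 0.812), P(Y ≤ 3) = 1 − P(X ≤ 1).
  k=0: C(3,0)·0.812^0·0.188^3 = 0.0066447
  k=1: C(3,1)·0.812^1·0.188^2 = 0.0860980
1 − 0.0927427 = 0.9072573

0.90726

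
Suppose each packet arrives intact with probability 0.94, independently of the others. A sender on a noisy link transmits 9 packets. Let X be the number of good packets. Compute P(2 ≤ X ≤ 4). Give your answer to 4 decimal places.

0.0001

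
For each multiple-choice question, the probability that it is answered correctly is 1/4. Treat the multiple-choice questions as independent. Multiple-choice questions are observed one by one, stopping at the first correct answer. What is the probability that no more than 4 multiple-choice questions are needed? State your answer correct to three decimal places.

Y = number of multiple-choice questions to the first success; geometric, p = 0.25.
P(Y ≤ 4) = 1 − (1−p)^4 = 1 − 0.31641 = 0.68359

0.684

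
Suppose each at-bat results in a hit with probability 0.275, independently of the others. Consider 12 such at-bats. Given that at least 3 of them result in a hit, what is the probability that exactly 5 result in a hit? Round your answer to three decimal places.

X ~ Binomial(12, 0.275). Want P(X=5 | X≥3) = P(X=5) / P(X≥3).
P(X=5) = C(12,5)·0.275^5·0.725^7 = 0.13115
P(X≥3) = 1 − 0.02109 − 0.09599 − 0.20026 = 0.68266
Ratio = 0.13115 / 0.68266 = 0.19211

0.192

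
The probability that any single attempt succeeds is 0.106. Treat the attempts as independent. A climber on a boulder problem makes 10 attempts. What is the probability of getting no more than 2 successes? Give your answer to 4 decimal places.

X ~ Binomial(10, 0.106); P(X ≤ 2) = Σ C(10,k) p^k (1−p)^(10−k) over k:
  k=0: C(10,0)·0.106^0·0.894^10 = 0.326118
  k=1: C(10,1)·0.106^1·0.894^9 = 0.386673
  k=2: C(10,2)·0.106^2·0.894^8 = 0.206312
Total = 0.919103

0.9191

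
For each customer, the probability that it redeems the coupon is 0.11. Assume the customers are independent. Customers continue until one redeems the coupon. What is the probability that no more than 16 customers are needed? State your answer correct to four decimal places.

0.8450

Y = number of customers to the first success; geometric, p = 0.11.
P(Y ≤ 16) = 1 − (1−p)^16 = 1 − 0.154967 = 0.845033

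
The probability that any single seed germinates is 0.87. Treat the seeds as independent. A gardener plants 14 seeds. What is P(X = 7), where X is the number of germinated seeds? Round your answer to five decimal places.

0.00081

X ~ Binomial(n=14, p=0.87).
P(X=7) = C(14,7) · p^7 · (1−p)^7
= 3432 · 0.37725 · 6.2749e-07 = 0.0008124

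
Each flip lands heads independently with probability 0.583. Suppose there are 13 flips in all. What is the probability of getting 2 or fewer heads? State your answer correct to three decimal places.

0.002

X ~ Binomial(13, 0.583); P(X ≤ 2) = Σ C(13,k) p^k (1−p)^(13−k) over k:
  k=0: C(13,0)·0.583^0·0.417^13 = 0.00001
  k=1: C(13,1)·0.583^1·0.417^12 = 0.00021
  k=2: C(13,2)·0.583^2·0.417^11 = 0.00176
Total = 0.00198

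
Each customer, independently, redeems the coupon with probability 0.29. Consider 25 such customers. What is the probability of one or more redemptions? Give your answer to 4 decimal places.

0.9998

P(at least one) = 1 − P(none) = 1 − (1 − 0.29)^25
= 1 − 0.000191 = 0.999809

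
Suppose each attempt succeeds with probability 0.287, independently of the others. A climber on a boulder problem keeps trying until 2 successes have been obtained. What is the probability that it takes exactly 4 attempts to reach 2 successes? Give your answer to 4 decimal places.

0.1256

Y = trial on which the second success occurs; negative binomial, r=2, p=0.287.
P(Y=4) = C(3,1) · p^2 · (1−p)^2
= 3 · 0.082369 · 0.50837 = 0.125622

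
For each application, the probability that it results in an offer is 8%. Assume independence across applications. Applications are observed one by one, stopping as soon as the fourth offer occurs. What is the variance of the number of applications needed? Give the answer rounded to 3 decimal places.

Y = total applications until the fourth success; negative binomial with r=4, p=0.08.
Var(Y) = r(1−p)/p² = 4·0.92 / 0.08² = 575.00000

575.000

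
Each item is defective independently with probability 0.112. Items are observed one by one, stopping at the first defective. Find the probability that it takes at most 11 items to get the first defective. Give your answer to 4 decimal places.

0.7293

Y = number of items to the first success; geometric, p = 0.112.
P(Y ≤ 11) = 1 − (1−p)^11 = 1 − 0.270734 = 0.729266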